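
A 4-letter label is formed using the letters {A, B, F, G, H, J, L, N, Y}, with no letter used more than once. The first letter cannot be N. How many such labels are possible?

The first letter has 9−1 = 8 choices (anything except N).
The remaining 3 letters are filled from the other 8 symbols without repetition: 8 × 7 × 6 = 336.
Total: 8 × 336 = 2688.

2688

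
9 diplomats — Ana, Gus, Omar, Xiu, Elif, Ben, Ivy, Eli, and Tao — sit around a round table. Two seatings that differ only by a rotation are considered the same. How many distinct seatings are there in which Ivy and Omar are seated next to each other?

Glue Ivy and Omar into a block (2 internal orders). Seating 8 units around a circle gives (7)! arrangements.
So 2 × (7)! = 2 × 5040 = 10080.

10080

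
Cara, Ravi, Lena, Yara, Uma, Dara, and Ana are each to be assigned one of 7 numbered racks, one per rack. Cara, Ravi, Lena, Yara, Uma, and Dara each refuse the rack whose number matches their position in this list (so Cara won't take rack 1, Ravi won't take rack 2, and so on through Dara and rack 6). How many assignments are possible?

2119

Let Aᵢ (for 1 ≤ i ≤ 6) be the placements that put person i in their forbidden rack. Any j of these fix j positions, leaving (7−j)! ways to fill the rest, and there are C(6,j) ways to pick which j.
By inclusion–exclusion, the number of valid placements is Σ_{j=0}^{6} (−1)^j C(6,j)·(7−j)!.
Computing: 5040 − 4320 + 1800 − 480 + 90 − 12 + 1 = 2119.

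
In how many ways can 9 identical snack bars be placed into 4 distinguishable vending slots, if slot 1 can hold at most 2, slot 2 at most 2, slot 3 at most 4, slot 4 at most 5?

27

Ignoring the caps, the number of non-negative solutions to x_1+…+x_4 = 9 is C(12,3) = 220.
Subtract solutions that violate a single cap (substitute x_i' = x_i − (cap_i+1)): x_1 ≥ 3 gives C(9,3) = 84; x_2 ≥ 3 gives C(9,3) = 84; x_3 ≥ 5 gives C(7,3) = 35; x_4 ≥ 6 gives C(6,3) = 20. Together 223.
Add back pairs where two caps are both exceeded: 20 + 4 + 1 + 4 + 1 + 0 = 30.
By inclusion–exclusion the count is 220 − 223 + 30 = 27.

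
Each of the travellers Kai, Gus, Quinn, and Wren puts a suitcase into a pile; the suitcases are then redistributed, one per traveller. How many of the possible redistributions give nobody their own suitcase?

9

This is the derangement count D_4: permutations of 4 items with no fixed point.
By inclusion–exclusion this is Σ_{j=0}^{4} (−1)^j C(4,j)·(4−j)!.
Computing: 24 − 24 + 12 − 4 + 1 = 9.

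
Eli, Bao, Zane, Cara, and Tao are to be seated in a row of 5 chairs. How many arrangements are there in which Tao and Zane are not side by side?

There are 5! = 120 arrangements in all. If Tao and Zane are adjacent, merging them into one block gives 2·(4)! = 48 arrangements.
So 120 − 48 = 72 arrangements keep them apart.

72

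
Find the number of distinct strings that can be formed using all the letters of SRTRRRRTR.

SRTRRRRTR has 9 letters with R appearing 6 times and T appearing twice.
Dividing 9! = 362880 by 6!·2! = 1440 for the repeated letters gives 252.

252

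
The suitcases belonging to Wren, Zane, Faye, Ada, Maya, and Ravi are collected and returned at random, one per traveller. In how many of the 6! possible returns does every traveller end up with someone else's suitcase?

265

This is the derangement count D_6: permutations of 6 items with no fixed point.
By inclusion–exclusion this is Σ_{j=0}^{6} (−1)^j C(6,j)·(6−j)!.
Computing: 720 − 720 + 360 − 120 + 30 − 6 + 1 = 265.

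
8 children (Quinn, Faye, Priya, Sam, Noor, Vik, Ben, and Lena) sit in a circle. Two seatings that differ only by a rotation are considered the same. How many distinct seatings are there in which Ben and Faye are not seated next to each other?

3600

Without the restriction there are (7)! = 5040 seatings.
Seatings with Ben beside Faye: treat them as a block with 2 internal orders, giving 2 × (6)! = 1440.
Subtracting, 5040 − 1440 = 3600.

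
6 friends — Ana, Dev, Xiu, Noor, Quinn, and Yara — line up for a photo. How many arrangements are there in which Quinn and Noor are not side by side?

Of the 6! = 720 arrangements, those with Quinn and Noor adjacent number 2 × 5! = 240 (treat the pair as a block with 2 internal orders).
Complementary counting: 720 − 240 = 480.

480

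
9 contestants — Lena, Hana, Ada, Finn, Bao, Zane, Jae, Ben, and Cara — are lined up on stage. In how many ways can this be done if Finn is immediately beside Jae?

80640

Glue Finn and Jae into one block (2 internal orders), leaving 8 units to arrange in a row.
That gives 2 × 8! = 2 × 40320 = 80640.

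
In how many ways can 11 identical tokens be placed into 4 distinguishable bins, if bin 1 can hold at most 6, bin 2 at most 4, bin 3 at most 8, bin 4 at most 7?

215

Without the upper bounds there are C(14,3) = 364 ways to split 11 among 4 bins.
Subtract solutions that violate a single cap (substitute x_i' = x_i − (cap_i+1)): x_1 ≥ 7 gives C(7,3) = 35; x_2 ≥ 5 gives C(9,3) = 84; x_3 ≥ 9 gives C(5,3) = 10; x_4 ≥ 8 gives C(6,3) = 20. Together 149.
No two caps can be exceeded simultaneously, so the pair terms are all 0.
By inclusion–exclusion the count is 364 − 149 + 0 = 215.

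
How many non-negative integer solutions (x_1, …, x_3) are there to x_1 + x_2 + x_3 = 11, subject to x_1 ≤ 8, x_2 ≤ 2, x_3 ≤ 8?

Without the upper bounds there are C(13,2) = 78 ways to split 11 among 3 variables.
Subtract solutions that violate a single cap (substitute x_i' = x_i − (cap_i+1)): x_1 ≥ 9 gives C(4,2) = 6; x_2 ≥ 3 gives C(10,2) = 45; x_3 ≥ 9 gives C(4,2) = 6. Together 57.
No two caps can be exceeded simultaneously, so the pair terms are all 0.
By inclusion–exclusion the count is 78 − 57 + 0 = 21.

21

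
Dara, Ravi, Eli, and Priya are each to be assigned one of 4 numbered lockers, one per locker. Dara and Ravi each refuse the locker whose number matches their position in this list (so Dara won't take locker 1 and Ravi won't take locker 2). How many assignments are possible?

14

Let Aᵢ (for i ∈ {1, 2}) be the placements that put person i in their forbidden locker. Any j of these fix j positions, leaving (4−j)! ways to fill the rest, and there are C(2,j) ways to pick which j.
By inclusion–exclusion, the number of valid placements is Σ_{j=0}^{2} (−1)^j C(2,j)·(4−j)!.
Computing: 24 − 12 + 2 = 14.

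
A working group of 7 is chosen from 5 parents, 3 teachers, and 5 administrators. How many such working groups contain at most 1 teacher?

750

Split by how many teachers are chosen (0 through 1).
Sum: C(3,0)·C(10,7) + C(3,1)·C(10,6) = 120 + 630 = 750.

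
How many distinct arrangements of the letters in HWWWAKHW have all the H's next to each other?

Treat the 2 copies of H as a single block. The multiset to arrange is then {HH, A, K, W, W, W, W}, 7 items in all.
That gives (7)!/(4!) = 210 arrangements.

210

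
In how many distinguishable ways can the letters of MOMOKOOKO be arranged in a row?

756

MOMOKOOKO has 9 letters with K appearing twice, M appearing twice, and O appearing 5 times.
The number of distinct arrangements is 9!/(5!·2!·2!) = 362880/480 = 756.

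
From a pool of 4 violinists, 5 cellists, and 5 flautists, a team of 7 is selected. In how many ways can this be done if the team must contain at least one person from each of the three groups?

3240

With no constraint there are C(14,7) = 3432 possible selections.
Selections missing a whole group: no violinists → C(10,7) = 120; no cellists → C(9,7) = 36; no flautists → C(9,7) = 36.
Add back selections omitting two groups (i.e. drawn from a single group): C(4,7) + C(5,7) + C(5,7) = 0.
By inclusion–exclusion: 3432 − 192 + 0 = 3240.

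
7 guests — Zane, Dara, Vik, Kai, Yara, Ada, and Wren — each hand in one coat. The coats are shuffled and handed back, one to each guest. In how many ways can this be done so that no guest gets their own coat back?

1854

Count assignments avoiding every fixed point. For any j of the 7 guests fixed to their own coat, the other 7−j can be arranged in (7−j)! ways.
By inclusion–exclusion this is Σ_{j=0}^{7} (−1)^j C(7,j)·(7−j)!.
Computing: 5040 − 5040 + 2520 − 840 + 210 − 42 + 7 − 1 = 1854.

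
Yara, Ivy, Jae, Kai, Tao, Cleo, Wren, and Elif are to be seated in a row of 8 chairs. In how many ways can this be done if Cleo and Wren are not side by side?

30240

Of the 8! = 40320 arrangements, those with Cleo and Wren adjacent number 2 × 7! = 10080 (treat the pair as a block with 2 internal orders).
So 40320 − 10080 = 30240 arrangements keep them apart.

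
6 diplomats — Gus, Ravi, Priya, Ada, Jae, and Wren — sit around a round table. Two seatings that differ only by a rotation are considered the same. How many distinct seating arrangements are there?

Around a circle, 6 distinct people have 6!/6 = (5)! = 120 rotationally distinct seatings.

120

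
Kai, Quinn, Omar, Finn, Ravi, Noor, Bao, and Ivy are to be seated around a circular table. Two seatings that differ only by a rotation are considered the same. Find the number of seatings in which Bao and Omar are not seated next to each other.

All circular seatings of 8 people number (7)! = 5040.
Seatings with Bao beside Omar: treat them as a block with 2 internal orders, giving 2 × (6)! = 1440.
Subtracting, 5040 − 1440 = 3600.

3600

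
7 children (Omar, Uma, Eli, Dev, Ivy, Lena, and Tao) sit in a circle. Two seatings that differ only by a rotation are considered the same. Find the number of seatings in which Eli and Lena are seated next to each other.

Treat {Eli, Lena} as one unit (2 internal orders) and seat the resulting 6 units around the table: (5)! circular arrangements.
So 2 × (5)! = 2 × 120 = 240.

240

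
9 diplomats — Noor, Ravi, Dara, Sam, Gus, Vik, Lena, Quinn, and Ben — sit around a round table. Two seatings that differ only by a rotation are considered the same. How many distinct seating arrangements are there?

40320

Around a circle, 9 distinct people have 9!/9 = (8)! = 40320 rotationally distinct seatings.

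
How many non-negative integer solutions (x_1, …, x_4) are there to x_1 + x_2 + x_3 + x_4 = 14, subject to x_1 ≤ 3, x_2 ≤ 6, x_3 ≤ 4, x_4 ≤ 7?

Ignoring the caps, the number of non-negative solutions to x_1+…+x_4 = 14 is C(17,3) = 680.
Subtract solutions that violate a single cap (substitute x_i' = x_i − (cap_i+1)): x_1 ≥ 4 gives C(13,3) = 286; x_2 ≥ 7 gives C(10,3) = 120; x_3 ≥ 5 gives C(12,3) = 220; x_4 ≥ 8 gives C(9,3) = 84. Together 710.
Add back pairs where two caps are both exceeded: 20 + 56 + 10 + 10 + 0 + 4 = 100.
By inclusion–exclusion the count is 680 − 710 + 100 = 70.

70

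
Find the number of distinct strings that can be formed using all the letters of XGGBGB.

60

The 6 letters of XGGBGB have repeats: B appearing twice and G appearing 3 times.
Dividing 6! = 720 by 3!·2! = 12 for the repeated letters gives 60.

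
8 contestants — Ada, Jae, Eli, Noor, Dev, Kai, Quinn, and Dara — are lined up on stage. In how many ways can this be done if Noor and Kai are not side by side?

Of the 8! = 40320 arrangements, those with Noor and Kai adjacent number 2 × 7! = 10080 (treat the pair as a block with 2 internal orders).
Complementary counting: 40320 − 10080 = 30240.

30240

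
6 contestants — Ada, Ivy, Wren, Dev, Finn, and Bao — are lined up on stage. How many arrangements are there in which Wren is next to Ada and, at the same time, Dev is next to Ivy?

96

Treat {Wren,Ada} as one block (2 orders) and {Dev,Ivy} as another (2 orders).
That leaves 4 units to arrange: 2 × 2 × 4! = 4 × 24 = 96.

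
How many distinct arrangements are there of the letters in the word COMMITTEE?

The 9 letters of COMMITTEE have repeats: E appearing twice, M appearing twice, and T appearing twice.
Dividing 9! = 362880 by 2!·2!·2! = 8 for the repeated letters gives 45360.

45360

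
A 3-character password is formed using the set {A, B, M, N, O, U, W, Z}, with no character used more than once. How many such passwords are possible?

336

Choose and order 3 of the 8 symbols: the first character has 8 options, the next 7, then 6.
8 × 7 × 6 = 336.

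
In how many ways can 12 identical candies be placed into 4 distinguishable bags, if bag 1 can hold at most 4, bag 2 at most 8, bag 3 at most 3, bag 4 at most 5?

Without the upper bounds there are C(15,3) = 455 ways to split 12 among 4 bags.
Subtract solutions that violate a single cap (substitute x_i' = x_i − (cap_i+1)): x_1 ≥ 5 gives C(10,3) = 120; x_2 ≥ 9 gives C(6,3) = 20; x_3 ≥ 4 gives C(11,3) = 165; x_4 ≥ 6 gives C(9,3) = 84. Together 389.
Add back pairs where two caps are both exceeded: 0 + 20 + 4 + 0 + 0 + 10 = 34.
By inclusion–exclusion the count is 455 − 389 + 34 = 100.

100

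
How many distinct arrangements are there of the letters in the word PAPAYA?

60

Letter multiplicities in PAPAYA: A×3, P×2, Y×1.
Dividing 6! = 720 by 3!·2! = 12 for the repeated letters gives 60.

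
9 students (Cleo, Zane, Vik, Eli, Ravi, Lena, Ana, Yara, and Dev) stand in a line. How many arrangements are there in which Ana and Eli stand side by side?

Place the 7 others and the Ana-Eli pair as 8 objects in a line; the pair has 2 internal arrangements.
So the count is 2·(8)! = 80640.

80640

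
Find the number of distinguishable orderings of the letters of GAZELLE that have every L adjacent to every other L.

360

Treat the 2 copies of L as a single block. The multiset to arrange is then {LL, A, E, E, G, Z}, 6 items in all.
That gives (6)!/(2!) = 360 arrangements.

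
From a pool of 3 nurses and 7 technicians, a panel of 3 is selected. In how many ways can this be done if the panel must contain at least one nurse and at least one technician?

84

With no constraint there are C(10,3) = 120 possible selections.
Selections missing a whole group: no nurses → C(7,3) = 35; no technicians → C(3,3) = 1.
Both groups omitted at once is impossible, so 120 − 36 = 84.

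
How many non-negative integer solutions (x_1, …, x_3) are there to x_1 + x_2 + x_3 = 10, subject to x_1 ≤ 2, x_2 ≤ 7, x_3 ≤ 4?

Ignoring the caps, the number of non-negative solutions to x_1+…+x_3 = 10 is C(12,2) = 66.
Subtract solutions that violate a single cap (substitute x_i' = x_i − (cap_i+1)): x_1 ≥ 3 gives C(9,2) = 36; x_2 ≥ 8 gives C(4,2) = 6; x_3 ≥ 5 gives C(7,2) = 21. Together 63.
Add back pairs where two caps are both exceeded: 0 + 6 + 0 = 6.
By inclusion–exclusion the count is 66 − 63 + 6 = 9.

9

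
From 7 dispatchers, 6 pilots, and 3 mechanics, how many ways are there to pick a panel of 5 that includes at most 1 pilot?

Split by how many pilots are chosen (0 through 1).
Sum: C(6,0)·C(10,5) + C(6,1)·C(10,4) = 252 + 1260 = 1512.

1512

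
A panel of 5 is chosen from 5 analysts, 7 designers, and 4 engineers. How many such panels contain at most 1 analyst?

2112

Split by how many analysts are chosen (0 through 1).
Sum: C(5,0)·C(11,5) + C(5,1)·C(11,4) = 462 + 1650 = 2112.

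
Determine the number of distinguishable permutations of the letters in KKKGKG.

Letter multiplicities in KKKGKG: G×2, K×4.
So there are 6! / (4!·2!) = 15 distinguishable arrangements.

15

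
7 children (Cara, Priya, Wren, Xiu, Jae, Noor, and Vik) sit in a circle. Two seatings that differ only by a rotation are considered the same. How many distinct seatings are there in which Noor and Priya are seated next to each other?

Glue Noor and Priya into a block (2 internal orders). Seating 6 units around a circle gives (5)! arrangements.
So 2 × (5)! = 2 × 120 = 240.

240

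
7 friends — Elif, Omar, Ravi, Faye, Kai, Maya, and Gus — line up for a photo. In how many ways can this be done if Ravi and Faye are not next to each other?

3600

Of the 7! = 5040 arrangements, those with Ravi and Faye adjacent number 2 × 6! = 1440 (treat the pair as a block with 2 internal orders).
Complementary counting: 5040 − 1440 = 3600.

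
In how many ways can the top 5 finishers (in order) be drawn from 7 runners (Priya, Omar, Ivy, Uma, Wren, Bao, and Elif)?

There are 7 choices for 1st place, 6 for 2nd, and so on down to 3 for position 5.
That gives 7 × 6 × 5 × 4 × 3 = 2520.

2520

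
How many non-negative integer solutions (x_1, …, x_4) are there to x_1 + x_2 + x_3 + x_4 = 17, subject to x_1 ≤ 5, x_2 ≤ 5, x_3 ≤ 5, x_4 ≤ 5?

Ignoring the caps, the number of non-negative solutions to x_1+…+x_4 = 17 is C(20,3) = 1140.
Subtract solutions that violate a single cap (substitute x_i' = x_i − (cap_i+1)): x_1 ≥ 6 gives C(14,3) = 364; x_2 ≥ 6 gives C(14,3) = 364; x_3 ≥ 6 gives C(14,3) = 364; x_4 ≥ 6 gives C(14,3) = 364. Together 1456.
Add back pairs where two caps are both exceeded: 56 + 56 + 56 + 56 + 56 + 56 = 336.
By inclusion–exclusion the count is 1140 − 1456 + 336 = 20.

20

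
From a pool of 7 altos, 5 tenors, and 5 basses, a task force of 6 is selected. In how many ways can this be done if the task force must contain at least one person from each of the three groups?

Total 6-person selections from all 17: C(17,6) = 12376.
Subtract selections that omit an entire group: no altos → C(10,6) = 210; no tenors → C(12,6) = 924; no basses → C(12,6) = 924.
Add back selections omitting two groups (i.e. drawn from a single group): C(7,6) + C(5,6) + C(5,6) = 7.
By inclusion–exclusion: 12376 − 2058 + 7 = 10325.

10325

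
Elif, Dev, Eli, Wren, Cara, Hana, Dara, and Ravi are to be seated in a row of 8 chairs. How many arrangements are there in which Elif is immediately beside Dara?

10080

Glue Elif and Dara into one block (2 internal orders), leaving 7 units to arrange in a row.
That gives 2 × 7! = 2 × 5040 = 10080.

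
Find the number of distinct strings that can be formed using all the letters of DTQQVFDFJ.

DTQQVFDFJ has 9 letters with D appearing twice, F appearing twice, and Q appearing twice.
So there are 9! / (2!·2!·2!) = 45360 distinguishable arrangements.

45360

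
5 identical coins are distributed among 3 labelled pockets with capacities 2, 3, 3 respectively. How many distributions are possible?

By stars and bars, unrestricted non-negative solutions to x_1+…+x_3 = 5 number C(5+2,2) = 21.
Subtract solutions that violate a single cap (substitute x_i' = x_i − (cap_i+1)): x_1 ≥ 3 gives C(4,2) = 6; x_2 ≥ 4 gives C(3,2) = 3; x_3 ≥ 4 gives C(3,2) = 3. Together 12.
No two caps can be exceeded simultaneously, so the pair terms are all 0.
By inclusion–exclusion the count is 21 − 12 + 0 = 9.

9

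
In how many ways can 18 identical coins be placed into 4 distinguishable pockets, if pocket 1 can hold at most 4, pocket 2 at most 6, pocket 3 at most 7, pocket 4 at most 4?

20

Without the upper bounds there are C(21,3) = 1330 ways to split 18 among 4 pockets.
Subtract solutions that violate a single cap (substitute x_i' = x_i − (cap_i+1)): x_1 ≥ 5 gives C(16,3) = 560; x_2 ≥ 7 gives C(14,3) = 364; x_3 ≥ 8 gives C(13,3) = 286; x_4 ≥ 5 gives C(16,3) = 560. Together 1770.
Add back pairs where two caps are both exceeded: 84 + 56 + 165 + 20 + 84 + 56 = 465.
Subtract triples: 0 + 4 + 1 + 0 = 5.
By inclusion–exclusion the count is 1330 − 1770 + 465 − 5 = 20.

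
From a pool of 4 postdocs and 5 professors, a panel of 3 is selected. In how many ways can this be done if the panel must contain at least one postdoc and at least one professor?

With no constraint there are C(9,3) = 84 possible selections.
Subtract selections that omit an entire group: no postdocs → C(5,3) = 10; no professors → C(4,3) = 4.
Both groups omitted at once is impossible, so 84 − 14 = 70.

70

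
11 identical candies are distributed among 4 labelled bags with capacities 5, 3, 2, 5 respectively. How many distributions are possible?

30

By stars and bars, unrestricted non-negative solutions to x_1+…+x_4 = 11 number C(11+3,3) = 364.
Subtract solutions that violate a single cap (substitute x_i' = x_i − (cap_i+1)): x_1 ≥ 6 gives C(8,3) = 56; x_2 ≥ 4 gives C(10,3) = 120; x_3 ≥ 3 gives C(11,3) = 165; x_4 ≥ 6 gives C(8,3) = 56. Together 397.
Add back pairs where two caps are both exceeded: 4 + 10 + 0 + 35 + 4 + 10 = 63.
By inclusion–exclusion the count is 364 − 397 + 63 = 30.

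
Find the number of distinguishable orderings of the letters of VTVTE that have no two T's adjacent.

18

Total arrangements of VTVTE: 5!/(2!·2!) = 30.
Arrangements with the T's together: treat TT as one letter, giving (4)!/(2!) = 12.
Subtracting, 30 − 12 = 18 arrangements keep the T's apart.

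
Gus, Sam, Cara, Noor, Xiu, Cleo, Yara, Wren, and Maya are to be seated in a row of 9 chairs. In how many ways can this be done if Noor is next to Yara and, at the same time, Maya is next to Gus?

Treat {Noor,Yara} as one block (2 orders) and {Maya,Gus} as another (2 orders).
That leaves 7 units to arrange: 2 × 2 × 7! = 4 × 5040 = 20160.

20160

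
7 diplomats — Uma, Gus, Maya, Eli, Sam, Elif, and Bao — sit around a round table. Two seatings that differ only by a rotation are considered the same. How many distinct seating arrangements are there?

Around a circle, 7 distinct people have 7!/7 = (6)! = 720 rotationally distinct seatings.

720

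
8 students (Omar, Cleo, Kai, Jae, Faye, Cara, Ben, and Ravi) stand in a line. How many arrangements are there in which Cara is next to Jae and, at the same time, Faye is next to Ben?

2880

Treat {Cara,Jae} as one block (2 orders) and {Faye,Ben} as another (2 orders).
That leaves 6 units to arrange: 2 × 2 × 6! = 4 × 720 = 2880.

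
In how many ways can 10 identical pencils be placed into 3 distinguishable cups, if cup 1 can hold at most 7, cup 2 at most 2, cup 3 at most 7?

18

By stars and bars, unrestricted non-negative solutions to x_1+…+x_3 = 10 number C(10+2,2) = 66.
Subtract solutions that violate a single cap (substitute x_i' = x_i − (cap_i+1)): x_1 ≥ 8 gives C(4,2) = 6; x_2 ≥ 3 gives C(9,2) = 36; x_3 ≥ 8 gives C(4,2) = 6. Together 48.
No two caps can be exceeded simultaneously, so the pair terms are all 0.
By inclusion–exclusion the count is 66 − 48 + 0 = 18.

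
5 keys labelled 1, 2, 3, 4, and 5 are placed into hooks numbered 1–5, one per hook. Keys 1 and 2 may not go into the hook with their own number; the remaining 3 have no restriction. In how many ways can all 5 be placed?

78

Let Aᵢ (for i ∈ {1, 2}) be the placements that put key i in its forbidden hook. Any j of these fix j positions, leaving (5−j)! ways to fill the rest, and there are C(2,j) ways to pick which j.
By inclusion–exclusion, the number of valid placements is Σ_{j=0}^{2} (−1)^j C(2,j)·(5−j)!.
Computing: 120 − 48 + 6 = 78.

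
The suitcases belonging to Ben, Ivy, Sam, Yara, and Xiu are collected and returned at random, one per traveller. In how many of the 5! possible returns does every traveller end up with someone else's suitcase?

44

Let Aᵢ be the assignments in which traveller i gets their own suitcase. We want the size of the complement of A₁∪…∪A_5.
By inclusion–exclusion this is Σ_{j=0}^{5} (−1)^j C(5,j)·(5−j)!.
Computing: 120 − 120 + 60 − 20 + 5 − 1 = 44.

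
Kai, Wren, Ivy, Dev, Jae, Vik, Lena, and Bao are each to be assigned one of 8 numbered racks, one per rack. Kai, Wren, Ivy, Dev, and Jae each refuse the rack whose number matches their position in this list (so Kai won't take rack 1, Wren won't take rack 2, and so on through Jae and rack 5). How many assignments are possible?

21234

Let Aᵢ (for 1 ≤ i ≤ 5) be the placements that put person i in their forbidden rack. Any j of these fix j positions, leaving (8−j)! ways to fill the rest, and there are C(5,j) ways to pick which j.
By inclusion–exclusion, the number of valid placements is Σ_{j=0}^{5} (−1)^j C(5,j)·(8−j)!.
Computing: 40320 − 25200 + 7200 − 1200 + 120 − 6 = 21234.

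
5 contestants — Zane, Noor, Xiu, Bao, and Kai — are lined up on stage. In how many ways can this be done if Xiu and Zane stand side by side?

48

Place the 3 others and the Xiu-Zane pair as 4 objects in a line; the pair has 2 internal arrangements.
So the count is 2·(4)! = 48.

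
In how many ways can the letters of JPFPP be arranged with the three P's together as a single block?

6

Treat the 3 copies of P as a single block. The multiset to arrange is then {PPP, F, J}, 3 items in all.
All 3 items are distinct, so there are (3)! = 6 arrangements.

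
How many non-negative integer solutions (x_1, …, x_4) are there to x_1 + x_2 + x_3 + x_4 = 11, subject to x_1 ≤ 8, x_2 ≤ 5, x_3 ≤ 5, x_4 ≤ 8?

232

Ignoring the caps, the number of non-negative solutions to x_1+…+x_4 = 11 is C(14,3) = 364.
Subtract solutions that violate a single cap (substitute x_i' = x_i − (cap_i+1)): x_1 ≥ 9 gives C(5,3) = 10; x_2 ≥ 6 gives C(8,3) = 56; x_3 ≥ 6 gives C(8,3) = 56; x_4 ≥ 9 gives C(5,3) = 10. Together 132.
No two caps can be exceeded simultaneously, so the pair terms are all 0.
By inclusion–exclusion the count is 364 − 132 + 0 = 232.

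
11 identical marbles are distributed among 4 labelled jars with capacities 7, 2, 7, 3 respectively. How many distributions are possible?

Ignoring the caps, the number of non-negative solutions to x_1+…+x_4 = 11 is C(14,3) = 364.
Subtract solutions that violate a single cap (substitute x_i' = x_i − (cap_i+1)): x_1 ≥ 8 gives C(6,3) = 20; x_2 ≥ 3 gives C(11,3) = 165; x_3 ≥ 8 gives C(6,3) = 20; x_4 ≥ 4 gives C(10,3) = 120. Together 325.
Add back pairs where two caps are both exceeded: 1 + 0 + 0 + 1 + 35 + 0 = 37.
By inclusion–exclusion the count is 364 − 325 + 37 = 76.

76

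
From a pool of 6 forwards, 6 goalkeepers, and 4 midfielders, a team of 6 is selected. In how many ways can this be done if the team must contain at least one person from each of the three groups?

6666

Total 6-person selections from all 16: C(16,6) = 8008.
Subtract selections that omit an entire group: no forwards → C(10,6) = 210; no goalkeepers → C(10,6) = 210; no midfielders → C(12,6) = 924.
Add back selections omitting two groups (i.e. drawn from a single group): C(6,6) + C(6,6) + C(4,6) = 2.
By inclusion–exclusion: 8008 − 1344 + 2 = 6666.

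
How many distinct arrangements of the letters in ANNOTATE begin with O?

Fix O in the first position and arrange the remaining 7 letters.
Those 7 letters have A appearing twice, N appearing twice, and T appearing twice, giving (7)!/(2!·2!·2!) = 630.

630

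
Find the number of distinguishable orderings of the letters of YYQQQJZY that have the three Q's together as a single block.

Treat the 3 copies of Q as a single block. The multiset to arrange is then {QQQ, J, Y, Y, Y, Z}, 6 items in all.
That gives (6)!/(3!) = 120 arrangements.

120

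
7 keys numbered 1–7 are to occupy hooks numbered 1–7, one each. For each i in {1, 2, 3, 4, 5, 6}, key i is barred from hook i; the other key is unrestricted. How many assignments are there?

Let Aᵢ (for 1 ≤ i ≤ 6) be the placements that put key i in its forbidden hook. Any j of these fix j positions, leaving (7−j)! ways to fill the rest, and there are C(6,j) ways to pick which j.
By inclusion–exclusion, the number of valid placements is Σ_{j=0}^{6} (−1)^j C(6,j)·(7−j)!.
Computing: 5040 − 4320 + 1800 − 480 + 90 − 12 + 1 = 2119.

2119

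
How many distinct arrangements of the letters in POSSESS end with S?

120

With the last slot taken by S, it remains to arrange the other 6 letters (POSESS).
Those 6 letters have S appearing 3 times, giving (6)!/(3!) = 120.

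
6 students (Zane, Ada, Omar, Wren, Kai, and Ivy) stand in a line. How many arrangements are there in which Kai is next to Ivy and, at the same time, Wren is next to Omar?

Treat {Kai,Ivy} as one block (2 orders) and {Wren,Omar} as another (2 orders).
That leaves 4 units to arrange: 2 × 2 × 4! = 4 × 24 = 96.

96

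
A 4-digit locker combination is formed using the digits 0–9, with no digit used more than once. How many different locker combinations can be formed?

Choose and order 4 of the 10 symbols: the first digit has 10 options, the next 9, then 8, 7.
That product is 10 × 9 × 8 × 7 = 5040.

5040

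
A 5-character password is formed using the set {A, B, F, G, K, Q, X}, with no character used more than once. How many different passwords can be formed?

With no repetition, fill the 5 characters in order: 7 choices, then 6, down to 3.
That product is 7 × 6 × 5 × 4 × 3 = 2520.

2520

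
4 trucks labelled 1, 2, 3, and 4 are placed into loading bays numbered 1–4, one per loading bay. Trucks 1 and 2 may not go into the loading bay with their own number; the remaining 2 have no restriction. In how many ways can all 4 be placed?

Let Aᵢ (for i ∈ {1, 2}) be the placements that put truck i in its forbidden loading bay. Any j of these fix j positions, leaving (4−j)! ways to fill the rest, and there are C(2,j) ways to pick which j.
By inclusion–exclusion, the number of valid placements is Σ_{j=0}^{2} (−1)^j C(2,j)·(4−j)!.
Computing: 24 − 12 + 2 = 14.

14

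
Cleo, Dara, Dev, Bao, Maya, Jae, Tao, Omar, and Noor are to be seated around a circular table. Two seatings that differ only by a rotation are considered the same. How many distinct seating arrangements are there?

40320

Around a circle, 9 distinct people have 9!/9 = (8)! = 40320 rotationally distinct seatings.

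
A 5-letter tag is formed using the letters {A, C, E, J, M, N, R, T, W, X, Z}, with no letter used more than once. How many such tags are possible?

55440

With no repetition, fill the 5 letters in order: 11 choices, then 10, down to 7.
That product is 11 × 10 × 9 × 8 × 7 = 55440.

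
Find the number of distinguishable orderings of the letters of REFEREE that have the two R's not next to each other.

75

There are 7!/(4!·2!) = 105 arrangements of REFEREE in total.
Arrangements with the R's together: treat RR as one letter, giving (6)!/(4!) = 30.
Subtracting, 105 − 30 = 75 arrangements keep the R's apart.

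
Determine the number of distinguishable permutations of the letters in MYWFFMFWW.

5040

The 9 letters of MYWFFMFWW have repeats: F appearing 3 times, M appearing twice, and W appearing 3 times.
The number of distinct arrangements is 9!/(3!·3!·2!) = 362880/72 = 5040.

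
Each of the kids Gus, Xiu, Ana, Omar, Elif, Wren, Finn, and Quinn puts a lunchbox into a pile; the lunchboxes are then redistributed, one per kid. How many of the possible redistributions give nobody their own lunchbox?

This is the derangement count D_8: permutations of 8 items with no fixed point.
By inclusion–exclusion this is Σ_{j=0}^{8} (−1)^j C(8,j)·(8−j)!.
Computing: 40320 − 40320 + 20160 − 6720 + 1680 − 336 + 56 − 8 + 1 = 14833.

14833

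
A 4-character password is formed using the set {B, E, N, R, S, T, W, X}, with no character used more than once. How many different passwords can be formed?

Choose and order 4 of the 8 symbols: the first character has 8 options, the next 7, then 6, 5.
8 × 7 × 6 × 5 = 1680.

1680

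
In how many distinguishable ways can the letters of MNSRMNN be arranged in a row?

420

The 7 letters of MNSRMNN have repeats: M appearing twice and N appearing 3 times.
Dividing 7! = 5040 by 3!·2! = 12 for the repeated letters gives 420.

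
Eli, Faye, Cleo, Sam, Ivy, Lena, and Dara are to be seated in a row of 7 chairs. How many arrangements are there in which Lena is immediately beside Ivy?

Glue Lena and Ivy into one block (2 internal orders), leaving 6 units to arrange in a row.
So the count is 2·(6)! = 1440.

1440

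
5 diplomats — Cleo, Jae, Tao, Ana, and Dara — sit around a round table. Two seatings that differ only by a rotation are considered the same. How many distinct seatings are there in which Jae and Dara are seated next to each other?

12

Treat {Jae, Dara} as one unit (2 internal orders) and seat the resulting 4 units around the table: (3)! circular arrangements.
So 2 × (3)! = 2 × 6 = 12.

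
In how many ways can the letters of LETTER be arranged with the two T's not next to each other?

120

There are 6!/(2!·2!) = 180 arrangements of LETTER in total.
If the two T's are adjacent, glue them into one block, leaving 5 items to arrange: (5)!/(2!) = 60 ways.
Hence 180 − 60 = 120.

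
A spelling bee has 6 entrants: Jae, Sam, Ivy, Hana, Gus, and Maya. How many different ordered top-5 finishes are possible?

This is an ordered selection of 5 from 6: P(6,5).
That gives 6 × 5 × 4 × 3 × 2 = 720.

720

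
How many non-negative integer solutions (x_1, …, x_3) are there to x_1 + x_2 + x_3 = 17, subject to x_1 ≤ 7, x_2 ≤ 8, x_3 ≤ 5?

Without the upper bounds there are C(19,2) = 171 ways to split 17 among 3 variables.
Subtract solutions that violate a single cap (substitute x_i' = x_i − (cap_i+1)): x_1 ≥ 8 gives C(11,2) = 55; x_2 ≥ 9 gives C(10,2) = 45; x_3 ≥ 6 gives C(13,2) = 78. Together 178.
Add back pairs where two caps are both exceeded: 1 + 10 + 6 = 17.
By inclusion–exclusion the count is 171 − 178 + 17 = 10.

10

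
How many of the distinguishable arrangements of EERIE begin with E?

12

Fix E in the first position and arrange the remaining 4 letters.
Those 4 letters have E appearing twice, giving (4)!/(2!) = 12.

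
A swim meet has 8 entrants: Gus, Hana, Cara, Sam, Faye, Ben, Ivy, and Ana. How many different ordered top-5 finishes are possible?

6720

There are 8 choices for 1st place, 7 for 2nd, and so on down to 4 for position 5.
That gives 8 × 7 × 6 × 5 × 4 = 6720.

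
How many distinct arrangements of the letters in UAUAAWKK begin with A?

630

Fix A in the first position and arrange the remaining 7 letters.
Those 7 letters have A appearing twice, K appearing twice, and U appearing twice, giving (7)!/(2!·2!·2!) = 630.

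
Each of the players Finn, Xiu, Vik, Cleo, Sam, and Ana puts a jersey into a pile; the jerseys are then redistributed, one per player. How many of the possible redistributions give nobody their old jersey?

Count assignments avoiding every fixed point. For any j of the 6 players fixed to their old jersey, the other 6−j can be arranged in (6−j)! ways.
By inclusion–exclusion this is Σ_{j=0}^{6} (−1)^j C(6,j)·(6−j)!.
Computing: 720 − 720 + 360 − 120 + 30 − 6 + 1 = 265.

265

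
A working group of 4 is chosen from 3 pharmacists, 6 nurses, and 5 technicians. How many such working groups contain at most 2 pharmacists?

990

Split by how many pharmacists are chosen (0 through 2).
Sum: C(3,0)·C(11,4) + C(3,1)·C(11,3) + C(3,2)·C(11,2) = 330 + 495 + 165 = 990.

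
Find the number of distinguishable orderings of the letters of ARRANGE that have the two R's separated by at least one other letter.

There are 7!/(2!·2!) = 1260 arrangements of ARRANGE in total.
If the two R's are adjacent, glue them into one block, leaving 6 items to arrange: (6)!/(2!) = 360 ways.
Subtracting, 1260 − 360 = 900 arrangements keep the R's apart.

900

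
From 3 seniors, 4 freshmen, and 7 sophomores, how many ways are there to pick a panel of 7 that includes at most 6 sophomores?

3431

Split by how many sophomores are chosen (0 through 6).
Sum: C(7,0)·C(7,7) + C(7,1)·C(7,6) + C(7,2)·C(7,5) + C(7,3)·C(7,4) + C(7,4)·C(7,3) + C(7,5)·C(7,2) + C(7,6)·C(7,1) = 1 + 49 + 441 + 1225 + 1225 + 441 + 49 = 3431.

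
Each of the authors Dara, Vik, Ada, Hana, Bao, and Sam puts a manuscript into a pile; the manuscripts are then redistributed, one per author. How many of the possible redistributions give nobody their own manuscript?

This is the derangement count D_6: permutations of 6 items with no fixed point.
By inclusion–exclusion this is Σ_{j=0}^{6} (−1)^j C(6,j)·(6−j)!.
Computing: 720 − 720 + 360 − 120 + 30 − 6 + 1 = 265.

265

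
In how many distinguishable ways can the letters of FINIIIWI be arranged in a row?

336

The 8 letters of FINIIIWI have repeats: I appearing 5 times.
The number of distinct arrangements is 8!/(5!) = 40320/120 = 336.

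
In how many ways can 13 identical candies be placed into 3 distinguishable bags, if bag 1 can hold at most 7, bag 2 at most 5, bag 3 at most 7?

27

By stars and bars, unrestricted non-negative solutions to x_1+…+x_3 = 13 number C(13+2,2) = 105.
Subtract solutions that violate a single cap (substitute x_i' = x_i − (cap_i+1)): x_1 ≥ 8 gives C(7,2) = 21; x_2 ≥ 6 gives C(9,2) = 36; x_3 ≥ 8 gives C(7,2) = 21. Together 78.
No two caps can be exceeded simultaneously, so the pair terms are all 0.
By inclusion–exclusion the count is 105 − 78 + 0 = 27.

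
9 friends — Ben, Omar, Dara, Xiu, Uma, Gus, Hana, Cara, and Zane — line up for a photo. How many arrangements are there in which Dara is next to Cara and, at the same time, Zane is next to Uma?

Treat {Dara,Cara} as one block (2 orders) and {Zane,Uma} as another (2 orders).
That leaves 7 units to arrange: 2 × 2 × 7! = 4 × 5040 = 20160.

20160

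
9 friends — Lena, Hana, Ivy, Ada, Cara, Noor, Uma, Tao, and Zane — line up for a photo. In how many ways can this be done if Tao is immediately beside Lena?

Treat {Tao, Lena} as a single unit. There are 8 units to order, and the pair itself can be ordered 2 ways.
That gives 2 × 8! = 2 × 40320 = 80640.

80640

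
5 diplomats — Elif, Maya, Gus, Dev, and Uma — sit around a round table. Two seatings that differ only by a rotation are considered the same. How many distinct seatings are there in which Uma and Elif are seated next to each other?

12

Glue Uma and Elif into a block (2 internal orders). Seating 4 units around a circle gives (3)! arrangements.
So 2 × (3)! = 2 × 6 = 12.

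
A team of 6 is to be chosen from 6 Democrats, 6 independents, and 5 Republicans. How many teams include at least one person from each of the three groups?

Total 6-person selections from all 17: C(17,6) = 12376.
Selections missing a whole group: no Democrats → C(11,6) = 462; no independents → C(11,6) = 462; no Republicans → C(12,6) = 924.
Add back selections omitting two groups (i.e. drawn from a single group): C(6,6) + C(6,6) + C(5,6) = 2.
By inclusion–exclusion: 12376 − 1848 + 2 = 10530.

10530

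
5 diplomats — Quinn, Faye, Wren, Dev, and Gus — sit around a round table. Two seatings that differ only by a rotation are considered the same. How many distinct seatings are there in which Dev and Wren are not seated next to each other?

Without the restriction there are (4)! = 24 seatings.
Those with Dev next to Wren: fuse the pair into one unit and seat 4 units around a circle — 2·(3)! = 12.
Subtracting, 24 − 12 = 12.

12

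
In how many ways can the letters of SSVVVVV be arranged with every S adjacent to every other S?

Treat the 2 copies of S as a single block. The multiset to arrange is then {SS, V, V, V, V, V}, 6 items in all.
That gives (6)!/(5!) = 6 arrangements.

6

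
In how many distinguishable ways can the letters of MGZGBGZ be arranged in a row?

420

The 7 letters of MGZGBGZ have repeats: G appearing 3 times and Z appearing twice.
The number of distinct arrangements is 7!/(3!·2!) = 5040/12 = 420.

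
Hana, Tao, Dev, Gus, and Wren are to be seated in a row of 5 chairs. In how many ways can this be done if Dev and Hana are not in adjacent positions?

There are 5! = 120 arrangements in all. If Dev and Hana are adjacent, merging them into one block gives 2·(4)! = 48 arrangements.
So 120 − 48 = 72 arrangements keep them apart.

72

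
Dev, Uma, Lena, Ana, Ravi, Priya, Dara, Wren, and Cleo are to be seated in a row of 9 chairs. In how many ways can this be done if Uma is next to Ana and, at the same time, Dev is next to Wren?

20160

Treat {Uma,Ana} as one block (2 orders) and {Dev,Wren} as another (2 orders).
That leaves 7 units to arrange: 2 × 2 × 7! = 4 × 5040 = 20160.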